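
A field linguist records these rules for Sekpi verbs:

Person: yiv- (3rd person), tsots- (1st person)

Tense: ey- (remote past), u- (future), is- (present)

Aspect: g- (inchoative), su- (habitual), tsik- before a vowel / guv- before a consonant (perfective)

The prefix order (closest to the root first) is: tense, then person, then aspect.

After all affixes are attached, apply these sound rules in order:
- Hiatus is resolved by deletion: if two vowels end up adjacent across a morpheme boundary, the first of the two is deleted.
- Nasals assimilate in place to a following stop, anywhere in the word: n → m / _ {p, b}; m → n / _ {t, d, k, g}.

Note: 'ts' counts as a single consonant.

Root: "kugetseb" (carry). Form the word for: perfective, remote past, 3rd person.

Attach tense remote past ey- → eykugetseb.
Attach person 3rd person yiv- → yiveykugetseb.
Attach aspect perfective guv- (before consonant 'y') → guvyiveykugetseb.
Vowel deletion: no change.
Nasal assimilation: no change.

guvyiveykugetseb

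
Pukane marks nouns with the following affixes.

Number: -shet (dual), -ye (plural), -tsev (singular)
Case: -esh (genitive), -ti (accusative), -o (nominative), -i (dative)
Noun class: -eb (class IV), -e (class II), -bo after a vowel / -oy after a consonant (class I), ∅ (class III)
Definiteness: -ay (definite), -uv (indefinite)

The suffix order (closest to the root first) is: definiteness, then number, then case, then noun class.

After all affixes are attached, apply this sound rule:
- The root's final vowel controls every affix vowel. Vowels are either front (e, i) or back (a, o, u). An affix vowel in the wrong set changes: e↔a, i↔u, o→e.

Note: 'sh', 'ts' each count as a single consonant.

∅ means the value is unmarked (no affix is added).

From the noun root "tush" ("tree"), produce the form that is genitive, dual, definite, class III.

tushayshatash

Attach definiteness definite -ay → tushay.
Attach number dual -shet → tushayshet.
Attach case genitive -esh → tushayshetesh.
noun class = class III: zero marking, form stays tushayshetesh.
Apply vowel harmony: tushayshetesh → tushayshatash.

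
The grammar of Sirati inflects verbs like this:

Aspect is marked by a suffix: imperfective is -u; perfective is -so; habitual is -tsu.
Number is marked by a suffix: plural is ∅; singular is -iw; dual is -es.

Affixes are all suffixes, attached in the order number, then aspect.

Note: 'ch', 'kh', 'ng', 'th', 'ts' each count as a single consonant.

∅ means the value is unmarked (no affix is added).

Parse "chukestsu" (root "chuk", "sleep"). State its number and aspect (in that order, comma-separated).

Segment: chuk-es-tsu.
number: -es → dual.
aspect: -tsu → habitual.

dual, habitual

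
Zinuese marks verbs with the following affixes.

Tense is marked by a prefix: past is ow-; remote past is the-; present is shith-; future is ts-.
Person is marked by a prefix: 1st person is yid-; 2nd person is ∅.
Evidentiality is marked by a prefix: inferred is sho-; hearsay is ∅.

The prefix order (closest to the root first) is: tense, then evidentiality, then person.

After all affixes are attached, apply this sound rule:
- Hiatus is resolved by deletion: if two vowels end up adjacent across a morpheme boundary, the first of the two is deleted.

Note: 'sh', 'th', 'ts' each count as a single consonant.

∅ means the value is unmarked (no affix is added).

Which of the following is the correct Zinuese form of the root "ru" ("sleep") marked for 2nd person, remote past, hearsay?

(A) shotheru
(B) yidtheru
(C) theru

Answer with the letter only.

C

Attach tense remote past the- → theru.
evidentiality = hearsay: zero marking, form stays theru.
person = 2nd person: zero marking, form stays theru.
Vowel deletion: no change.
So the correct form is theru, option (C).
(A) shotheru is wrong: it uses inferred instead of hearsay for evidentiality.
(B) yidtheru is wrong: it uses 1st person instead of 2nd person for person.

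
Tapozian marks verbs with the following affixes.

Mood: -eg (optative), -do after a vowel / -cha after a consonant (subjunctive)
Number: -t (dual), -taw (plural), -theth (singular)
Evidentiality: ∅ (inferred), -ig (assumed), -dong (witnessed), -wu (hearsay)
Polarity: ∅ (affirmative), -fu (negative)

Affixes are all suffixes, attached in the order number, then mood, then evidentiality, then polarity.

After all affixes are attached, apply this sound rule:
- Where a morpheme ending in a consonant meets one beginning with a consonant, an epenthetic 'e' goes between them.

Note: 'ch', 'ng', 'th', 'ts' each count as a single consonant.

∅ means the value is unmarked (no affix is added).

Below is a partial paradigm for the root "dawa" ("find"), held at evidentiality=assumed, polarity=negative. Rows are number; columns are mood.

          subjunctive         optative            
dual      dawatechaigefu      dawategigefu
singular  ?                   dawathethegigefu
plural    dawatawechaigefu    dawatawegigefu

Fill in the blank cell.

dawathethechaigefu

Attach number singular -theth → dawatheth.
Attach mood subjunctive -cha (after consonant 'th') → dawathethcha.
Attach evidentiality assumed -ig → dawathethchaig.
Attach polarity negative -fu → dawathethchaigfu.
Apply epenthesis: dawathethchaigfu → dawathethechaigefu.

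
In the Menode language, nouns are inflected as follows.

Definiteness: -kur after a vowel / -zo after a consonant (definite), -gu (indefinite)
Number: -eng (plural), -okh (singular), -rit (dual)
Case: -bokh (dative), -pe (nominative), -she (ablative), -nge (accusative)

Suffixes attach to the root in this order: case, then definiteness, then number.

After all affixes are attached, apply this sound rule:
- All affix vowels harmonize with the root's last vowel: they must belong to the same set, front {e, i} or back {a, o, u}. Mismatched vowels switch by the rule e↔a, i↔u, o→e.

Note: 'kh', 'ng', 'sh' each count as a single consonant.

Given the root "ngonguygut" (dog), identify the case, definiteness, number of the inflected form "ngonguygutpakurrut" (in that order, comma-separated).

Segment: ngonguygut-pe-kur-rit.
case: -pe → nominative.
definiteness: -kur/zo → definite.
number: -rit → dual.

nominative, definite, dual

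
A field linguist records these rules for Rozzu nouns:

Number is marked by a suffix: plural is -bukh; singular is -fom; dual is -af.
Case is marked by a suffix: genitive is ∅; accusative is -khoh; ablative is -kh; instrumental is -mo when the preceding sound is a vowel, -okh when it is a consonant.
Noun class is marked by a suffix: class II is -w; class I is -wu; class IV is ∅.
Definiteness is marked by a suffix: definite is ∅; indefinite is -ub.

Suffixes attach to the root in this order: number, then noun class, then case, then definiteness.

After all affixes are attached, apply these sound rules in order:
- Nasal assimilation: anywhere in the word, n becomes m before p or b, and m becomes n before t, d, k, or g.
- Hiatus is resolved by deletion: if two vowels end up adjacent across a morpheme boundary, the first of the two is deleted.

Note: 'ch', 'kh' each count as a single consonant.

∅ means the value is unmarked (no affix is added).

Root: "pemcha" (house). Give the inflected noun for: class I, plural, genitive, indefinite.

Attach number plural -bukh → pemchabukh.
Attach noun class class I -wu → pemchabukhwu.
case = genitive: zero marking, form stays pemchabukhwu.
Attach definiteness indefinite -ub → pemchabukhwuub.
Nasal assimilation: no change.
Apply vowel deletion: pemchabukhwuub → pemchabukhwub.

pemchabukhwub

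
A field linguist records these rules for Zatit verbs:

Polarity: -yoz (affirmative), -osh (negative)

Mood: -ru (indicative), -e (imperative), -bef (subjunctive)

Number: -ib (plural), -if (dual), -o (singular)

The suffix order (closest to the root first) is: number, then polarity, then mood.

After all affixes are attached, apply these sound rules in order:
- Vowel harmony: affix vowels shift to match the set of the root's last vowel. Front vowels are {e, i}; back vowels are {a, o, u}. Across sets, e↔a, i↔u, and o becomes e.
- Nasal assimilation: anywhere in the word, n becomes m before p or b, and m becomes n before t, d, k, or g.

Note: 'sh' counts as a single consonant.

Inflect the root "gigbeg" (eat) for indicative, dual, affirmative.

gigbegifyezri

Attach number dual -if → gigbegif.
Attach polarity affirmative -yoz → gigbegifyoz.
Attach mood indicative -ru → gigbegifyozru.
Apply vowel harmony: gigbegifyozru → gigbegifyezri.
Nasal assimilation: no change.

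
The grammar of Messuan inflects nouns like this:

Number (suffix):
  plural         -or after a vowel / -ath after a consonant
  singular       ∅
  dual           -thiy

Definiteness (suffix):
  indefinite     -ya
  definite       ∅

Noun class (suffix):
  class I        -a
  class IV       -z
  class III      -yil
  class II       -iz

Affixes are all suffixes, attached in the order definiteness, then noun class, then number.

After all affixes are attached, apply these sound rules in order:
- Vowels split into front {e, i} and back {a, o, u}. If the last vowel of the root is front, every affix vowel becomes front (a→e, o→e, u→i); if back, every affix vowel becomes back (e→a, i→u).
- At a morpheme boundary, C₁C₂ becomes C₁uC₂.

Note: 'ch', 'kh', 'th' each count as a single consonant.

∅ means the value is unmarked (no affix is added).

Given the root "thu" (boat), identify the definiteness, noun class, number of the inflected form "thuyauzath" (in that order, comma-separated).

Segment: thu-ya-iz-ath.
definiteness: -ya → indefinite.
noun class: -iz → class II.
number: -or/ath → plural.

indefinite, class II, plural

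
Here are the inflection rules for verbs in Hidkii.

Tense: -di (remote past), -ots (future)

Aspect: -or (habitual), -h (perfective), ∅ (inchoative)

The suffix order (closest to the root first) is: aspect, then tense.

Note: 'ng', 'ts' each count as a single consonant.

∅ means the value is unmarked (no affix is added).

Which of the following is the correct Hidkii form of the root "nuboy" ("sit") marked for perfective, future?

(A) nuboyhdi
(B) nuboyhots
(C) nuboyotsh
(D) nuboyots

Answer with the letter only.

Attach aspect perfective -h → nuboyh.
Attach tense future -ots → nuboyhots.
So the correct form is nuboyhots, option (B).
(D) nuboyots is wrong: it uses inchoative instead of perfective for aspect.
(A) nuboyhdi is wrong: it uses remote past instead of future for tense.
(C) nuboyotsh is wrong: it has the affixes in the wrong order.

B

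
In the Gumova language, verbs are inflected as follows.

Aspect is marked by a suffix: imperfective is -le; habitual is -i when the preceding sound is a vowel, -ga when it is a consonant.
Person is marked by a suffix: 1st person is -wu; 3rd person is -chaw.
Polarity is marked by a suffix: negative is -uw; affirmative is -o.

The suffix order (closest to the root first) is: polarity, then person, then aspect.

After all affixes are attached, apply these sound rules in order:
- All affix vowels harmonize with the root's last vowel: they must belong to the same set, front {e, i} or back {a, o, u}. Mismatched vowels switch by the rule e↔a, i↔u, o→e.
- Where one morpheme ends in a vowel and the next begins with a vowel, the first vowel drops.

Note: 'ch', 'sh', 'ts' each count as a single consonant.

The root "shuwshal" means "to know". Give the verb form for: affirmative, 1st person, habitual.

Attach polarity affirmative -o → shuwshalo.
Attach person 1st person -wu → shuwshalowu.
Attach aspect habitual -i (after vowel 'u') → shuwshalowui.
Apply vowel harmony: shuwshalowui → shuwshalowuu.
Apply vowel deletion: shuwshalowuu → shuwshalowu.

shuwshalowu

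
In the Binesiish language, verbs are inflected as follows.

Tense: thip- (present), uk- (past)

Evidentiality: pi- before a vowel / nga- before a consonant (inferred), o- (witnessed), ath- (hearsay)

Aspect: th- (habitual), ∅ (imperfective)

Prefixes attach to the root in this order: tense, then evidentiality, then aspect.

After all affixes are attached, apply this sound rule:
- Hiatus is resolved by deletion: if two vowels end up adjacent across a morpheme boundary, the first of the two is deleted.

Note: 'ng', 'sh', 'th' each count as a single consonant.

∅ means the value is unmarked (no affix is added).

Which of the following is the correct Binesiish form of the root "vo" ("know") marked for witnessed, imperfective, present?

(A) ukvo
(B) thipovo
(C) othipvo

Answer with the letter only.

Attach tense present thip- → thipvo.
Attach evidentiality witnessed o- → othipvo.
aspect = imperfective: zero marking, form stays othipvo.
Vowel deletion: no change.
So the correct form is othipvo, option (C).
(B) thipovo is wrong: it has the affixes in the wrong order.
(A) ukvo is wrong: it uses past instead of present for tense.

C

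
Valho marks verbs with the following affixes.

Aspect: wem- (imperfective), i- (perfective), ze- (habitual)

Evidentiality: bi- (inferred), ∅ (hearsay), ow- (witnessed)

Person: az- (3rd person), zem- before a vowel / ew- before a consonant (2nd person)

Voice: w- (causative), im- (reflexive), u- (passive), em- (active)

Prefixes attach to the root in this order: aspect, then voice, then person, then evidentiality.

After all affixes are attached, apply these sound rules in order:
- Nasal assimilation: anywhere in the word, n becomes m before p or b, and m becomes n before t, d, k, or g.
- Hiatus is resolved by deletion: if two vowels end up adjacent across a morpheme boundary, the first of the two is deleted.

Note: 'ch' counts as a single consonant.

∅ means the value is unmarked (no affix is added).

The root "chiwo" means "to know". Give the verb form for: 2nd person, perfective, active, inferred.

bizememichiwo

Attach aspect perfective i- → ichiwo.
Attach voice active em- → emichiwo.
Attach person 2nd person zem- (before vowel 'e') → zememichiwo.
Attach evidentiality inferred bi- → bizememichiwo.
Nasal assimilation: no change.
Vowel deletion: no change.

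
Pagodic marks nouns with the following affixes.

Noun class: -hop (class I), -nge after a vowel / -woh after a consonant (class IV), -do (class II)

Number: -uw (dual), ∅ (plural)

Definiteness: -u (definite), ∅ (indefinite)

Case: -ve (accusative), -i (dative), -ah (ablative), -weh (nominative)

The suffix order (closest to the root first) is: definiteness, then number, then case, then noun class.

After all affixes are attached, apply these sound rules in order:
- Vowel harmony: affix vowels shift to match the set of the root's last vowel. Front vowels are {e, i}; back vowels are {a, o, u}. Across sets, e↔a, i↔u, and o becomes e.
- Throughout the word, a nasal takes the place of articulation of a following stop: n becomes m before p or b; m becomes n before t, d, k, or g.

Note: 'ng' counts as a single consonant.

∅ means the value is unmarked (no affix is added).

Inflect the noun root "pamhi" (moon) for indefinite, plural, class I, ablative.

pamhiehhep

definiteness = indefinite: zero marking, form stays pamhi.
number = plural: zero marking, form stays pamhi.
Attach case ablative -ah → pamhiah.
Attach noun class class I -hop → pamhiahhop.
Apply vowel harmony: pamhiahhop → pamhiehhep.
Nasal assimilation: no change.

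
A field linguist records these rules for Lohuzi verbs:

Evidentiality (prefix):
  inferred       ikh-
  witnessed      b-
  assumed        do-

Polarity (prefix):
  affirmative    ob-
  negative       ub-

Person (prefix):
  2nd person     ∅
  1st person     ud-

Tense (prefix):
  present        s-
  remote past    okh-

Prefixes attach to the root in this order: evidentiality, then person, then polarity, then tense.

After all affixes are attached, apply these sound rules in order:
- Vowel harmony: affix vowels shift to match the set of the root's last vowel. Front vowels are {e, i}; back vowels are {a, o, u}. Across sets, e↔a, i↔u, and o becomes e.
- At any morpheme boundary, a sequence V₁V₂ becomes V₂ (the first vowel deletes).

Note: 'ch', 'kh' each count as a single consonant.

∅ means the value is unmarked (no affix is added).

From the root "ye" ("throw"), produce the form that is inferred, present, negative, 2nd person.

sibikhye

Attach evidentiality inferred ikh- → ikhye.
person = 2nd person: zero marking, form stays ikhye.
Attach polarity negative ub- → ubikhye.
Attach tense present s- → subikhye.
Apply vowel harmony: subikhye → sibikhye.
Vowel deletion: no change.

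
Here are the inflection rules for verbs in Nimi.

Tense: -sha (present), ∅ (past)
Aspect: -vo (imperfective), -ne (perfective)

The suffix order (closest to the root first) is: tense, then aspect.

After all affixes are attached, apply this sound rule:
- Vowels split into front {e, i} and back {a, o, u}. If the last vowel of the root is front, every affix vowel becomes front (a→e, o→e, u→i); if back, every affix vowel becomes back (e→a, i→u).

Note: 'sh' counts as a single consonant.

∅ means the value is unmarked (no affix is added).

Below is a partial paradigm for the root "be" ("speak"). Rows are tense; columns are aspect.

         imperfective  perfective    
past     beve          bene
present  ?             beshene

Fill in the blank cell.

besheve

Attach tense present -sha → besha.
Attach aspect imperfective -vo → beshavo.
Apply vowel harmony: beshavo → besheve.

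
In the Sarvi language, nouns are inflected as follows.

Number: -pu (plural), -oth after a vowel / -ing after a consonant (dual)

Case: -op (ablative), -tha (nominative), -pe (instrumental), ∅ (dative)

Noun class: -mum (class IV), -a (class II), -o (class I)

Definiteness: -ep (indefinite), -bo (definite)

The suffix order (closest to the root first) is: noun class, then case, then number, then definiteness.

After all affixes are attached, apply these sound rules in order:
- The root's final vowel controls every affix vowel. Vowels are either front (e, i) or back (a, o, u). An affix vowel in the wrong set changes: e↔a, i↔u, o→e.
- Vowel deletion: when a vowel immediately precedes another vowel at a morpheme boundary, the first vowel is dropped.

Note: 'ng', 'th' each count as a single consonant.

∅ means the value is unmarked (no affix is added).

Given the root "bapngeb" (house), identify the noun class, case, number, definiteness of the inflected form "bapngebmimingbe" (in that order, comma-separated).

Segment: bapngeb-mum-ing-bo.
noun class: -mum → class IV.
case: ∅ → dative.
number: -oth/ing → dual.
definiteness: -bo → definite.

class IV, dative, dual, definite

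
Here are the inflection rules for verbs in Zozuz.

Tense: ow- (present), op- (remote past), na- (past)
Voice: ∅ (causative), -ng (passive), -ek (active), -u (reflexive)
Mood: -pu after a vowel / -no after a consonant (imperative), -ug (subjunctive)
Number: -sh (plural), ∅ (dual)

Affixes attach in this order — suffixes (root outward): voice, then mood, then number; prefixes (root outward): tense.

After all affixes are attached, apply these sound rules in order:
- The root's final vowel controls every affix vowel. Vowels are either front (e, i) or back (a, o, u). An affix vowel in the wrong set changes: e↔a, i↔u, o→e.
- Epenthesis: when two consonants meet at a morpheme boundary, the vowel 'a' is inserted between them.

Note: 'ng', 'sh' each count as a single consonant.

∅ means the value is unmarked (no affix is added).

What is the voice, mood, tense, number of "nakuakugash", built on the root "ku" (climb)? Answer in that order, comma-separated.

active, subjunctive, past, plural

Segment: na-ku-ek-ug-sh.
voice: -ek → active.
mood: -ug → subjunctive.
tense: na- → past.
number: -sh → plural.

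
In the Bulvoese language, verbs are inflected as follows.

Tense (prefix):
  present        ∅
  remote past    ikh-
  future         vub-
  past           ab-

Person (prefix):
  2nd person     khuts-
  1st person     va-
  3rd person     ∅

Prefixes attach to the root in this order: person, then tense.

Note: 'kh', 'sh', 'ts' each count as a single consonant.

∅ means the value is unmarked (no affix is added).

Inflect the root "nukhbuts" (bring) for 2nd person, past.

Attach person 2nd person khuts- → khutsnukhbuts.
Attach tense past ab- → abkhutsnukhbuts.

abkhutsnukhbuts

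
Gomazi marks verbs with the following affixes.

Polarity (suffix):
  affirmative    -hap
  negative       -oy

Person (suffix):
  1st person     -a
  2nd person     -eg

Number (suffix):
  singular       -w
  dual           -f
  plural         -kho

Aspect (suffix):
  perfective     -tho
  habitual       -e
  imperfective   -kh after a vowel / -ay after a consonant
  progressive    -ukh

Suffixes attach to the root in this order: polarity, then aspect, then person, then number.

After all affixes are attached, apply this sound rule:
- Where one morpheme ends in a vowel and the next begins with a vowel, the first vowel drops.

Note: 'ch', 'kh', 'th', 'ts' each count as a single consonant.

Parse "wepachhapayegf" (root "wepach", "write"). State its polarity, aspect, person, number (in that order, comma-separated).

Segment: wepach-hap-ay-eg-f.
polarity: -hap → affirmative.
aspect: -kh/ay → imperfective.
person: -eg → 2nd person.
number: -f → dual.

affirmative, imperfective, 2nd person, dual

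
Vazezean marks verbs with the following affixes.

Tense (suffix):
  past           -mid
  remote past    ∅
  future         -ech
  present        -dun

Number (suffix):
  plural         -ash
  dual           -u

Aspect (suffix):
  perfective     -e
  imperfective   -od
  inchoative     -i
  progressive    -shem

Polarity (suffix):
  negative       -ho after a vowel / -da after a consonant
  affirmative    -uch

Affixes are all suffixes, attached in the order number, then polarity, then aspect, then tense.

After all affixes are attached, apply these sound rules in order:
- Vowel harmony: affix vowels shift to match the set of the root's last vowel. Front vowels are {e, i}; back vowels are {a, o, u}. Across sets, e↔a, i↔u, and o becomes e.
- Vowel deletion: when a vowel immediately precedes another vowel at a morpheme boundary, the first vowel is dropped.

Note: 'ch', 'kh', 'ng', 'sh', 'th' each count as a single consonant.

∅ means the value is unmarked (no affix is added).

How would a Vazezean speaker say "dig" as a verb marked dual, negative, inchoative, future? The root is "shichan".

Attach number dual -u → shichanu.
Attach polarity negative -ho (after vowel 'u') → shichanuho.
Attach aspect inchoative -i → shichanuhoi.
Attach tense future -ech → shichanuhoiech.
Apply vowel harmony: shichanuhoiech → shichanuhouach.
Apply vowel deletion: shichanuhouach → shichanuhach.

shichanuhach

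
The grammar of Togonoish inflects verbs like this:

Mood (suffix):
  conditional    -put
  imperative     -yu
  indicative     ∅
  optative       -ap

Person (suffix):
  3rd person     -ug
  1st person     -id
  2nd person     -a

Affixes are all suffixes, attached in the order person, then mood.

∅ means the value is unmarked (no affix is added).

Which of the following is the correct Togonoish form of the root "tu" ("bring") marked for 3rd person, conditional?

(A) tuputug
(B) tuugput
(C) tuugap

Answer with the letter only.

B

Attach person 3rd person -ug → tuug.
Attach mood conditional -put → tuugput.
So the correct form is tuugput, option (B).
(A) tuputug is wrong: it has the affixes in the wrong order.
(C) tuugap is wrong: it uses optative instead of conditional for mood.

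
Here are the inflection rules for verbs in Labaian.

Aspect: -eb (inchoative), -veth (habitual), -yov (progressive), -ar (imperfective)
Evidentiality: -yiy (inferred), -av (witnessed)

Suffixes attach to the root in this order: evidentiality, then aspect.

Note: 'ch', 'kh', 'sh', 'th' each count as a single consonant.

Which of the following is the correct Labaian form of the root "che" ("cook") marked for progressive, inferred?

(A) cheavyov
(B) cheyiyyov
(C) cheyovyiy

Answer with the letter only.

B

Attach evidentiality inferred -yiy → cheyiy.
Attach aspect progressive -yov → cheyiyyov.
So the correct form is cheyiyyov, option (B).
(C) cheyovyiy is wrong: it has the affixes in the wrong order.
(A) cheavyov is wrong: it uses witnessed instead of inferred for evidentiality.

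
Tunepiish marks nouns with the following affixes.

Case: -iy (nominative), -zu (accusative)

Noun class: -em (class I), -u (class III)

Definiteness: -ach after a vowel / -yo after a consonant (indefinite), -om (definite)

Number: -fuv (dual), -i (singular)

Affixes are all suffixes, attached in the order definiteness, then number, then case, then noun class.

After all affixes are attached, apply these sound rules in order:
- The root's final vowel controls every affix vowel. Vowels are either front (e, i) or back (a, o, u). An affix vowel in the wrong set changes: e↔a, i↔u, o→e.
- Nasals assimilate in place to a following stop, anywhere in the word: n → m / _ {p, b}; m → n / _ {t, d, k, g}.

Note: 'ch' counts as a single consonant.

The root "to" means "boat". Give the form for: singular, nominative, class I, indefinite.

Attach definiteness indefinite -ach (after vowel 'o') → toach.
Attach number singular -i → toachi.
Attach case nominative -iy → toachiiy.
Attach noun class class I -em → toachiiyem.
Apply vowel harmony: toachiiyem → toachuuyam.
Nasal assimilation: no change.

toachuuyam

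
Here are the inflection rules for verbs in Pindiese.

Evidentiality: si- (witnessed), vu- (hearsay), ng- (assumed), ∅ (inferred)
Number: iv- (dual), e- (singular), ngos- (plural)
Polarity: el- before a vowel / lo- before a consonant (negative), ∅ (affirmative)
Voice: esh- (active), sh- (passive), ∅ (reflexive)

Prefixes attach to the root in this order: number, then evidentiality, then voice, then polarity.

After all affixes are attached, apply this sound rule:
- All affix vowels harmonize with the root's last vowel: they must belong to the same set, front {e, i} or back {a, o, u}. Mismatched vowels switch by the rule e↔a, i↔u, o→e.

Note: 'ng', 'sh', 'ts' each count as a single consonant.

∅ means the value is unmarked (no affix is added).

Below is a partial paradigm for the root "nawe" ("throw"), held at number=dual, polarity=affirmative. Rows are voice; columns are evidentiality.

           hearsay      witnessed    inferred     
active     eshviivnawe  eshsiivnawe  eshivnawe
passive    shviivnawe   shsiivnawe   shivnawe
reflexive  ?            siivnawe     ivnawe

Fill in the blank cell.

Attach number dual iv- → ivnawe.
Attach evidentiality hearsay vu- → vuivnawe.
voice = reflexive: zero marking, form stays vuivnawe.
polarity = affirmative: zero marking, form stays vuivnawe.
Apply vowel harmony: vuivnawe → viivnawe.

viivnawe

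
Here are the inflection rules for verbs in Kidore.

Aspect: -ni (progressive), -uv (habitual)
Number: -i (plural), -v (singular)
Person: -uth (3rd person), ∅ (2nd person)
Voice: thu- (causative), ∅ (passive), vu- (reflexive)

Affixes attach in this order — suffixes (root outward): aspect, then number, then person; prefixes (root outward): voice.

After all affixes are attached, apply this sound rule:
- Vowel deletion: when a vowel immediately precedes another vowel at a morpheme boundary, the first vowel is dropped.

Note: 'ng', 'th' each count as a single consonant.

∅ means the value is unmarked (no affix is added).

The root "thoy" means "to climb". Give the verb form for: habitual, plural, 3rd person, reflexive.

Attach aspect habitual -uv → thoyuv.
Attach voice reflexive vu- → vuthoyuv.
Attach number plural -i → vuthoyuvi.
Attach person 3rd person -uth → vuthoyuviuth.
Apply vowel deletion: vuthoyuviuth → vuthoyuvuth.

vuthoyuvuth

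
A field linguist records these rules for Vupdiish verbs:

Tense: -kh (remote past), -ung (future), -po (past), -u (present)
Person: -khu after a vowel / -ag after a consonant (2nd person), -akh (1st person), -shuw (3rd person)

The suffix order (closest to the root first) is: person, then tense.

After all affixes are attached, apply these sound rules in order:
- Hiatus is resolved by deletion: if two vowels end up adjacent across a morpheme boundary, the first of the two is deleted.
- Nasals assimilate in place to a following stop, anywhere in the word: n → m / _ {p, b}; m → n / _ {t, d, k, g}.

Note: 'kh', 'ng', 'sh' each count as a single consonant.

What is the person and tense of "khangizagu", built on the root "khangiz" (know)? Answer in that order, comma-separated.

2nd person, present

Segment: khangiz-ag-u.
person: -khu/ag → 2nd person.
tense: -u → present.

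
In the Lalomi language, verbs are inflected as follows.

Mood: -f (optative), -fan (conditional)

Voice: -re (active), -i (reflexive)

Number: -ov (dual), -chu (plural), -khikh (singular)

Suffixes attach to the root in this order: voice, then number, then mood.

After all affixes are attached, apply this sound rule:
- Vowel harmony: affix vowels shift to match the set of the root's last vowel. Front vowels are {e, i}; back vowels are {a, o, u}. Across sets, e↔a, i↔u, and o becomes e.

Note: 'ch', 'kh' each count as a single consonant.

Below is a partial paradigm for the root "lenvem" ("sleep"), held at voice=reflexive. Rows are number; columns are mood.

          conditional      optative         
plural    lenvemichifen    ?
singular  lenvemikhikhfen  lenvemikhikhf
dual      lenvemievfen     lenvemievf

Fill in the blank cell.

lenvemichif

Attach voice reflexive -i → lenvemi.
Attach number plural -chu → lenvemichu.
Attach mood optative -f → lenvemichuf.
Apply vowel harmony: lenvemichuf → lenvemichif.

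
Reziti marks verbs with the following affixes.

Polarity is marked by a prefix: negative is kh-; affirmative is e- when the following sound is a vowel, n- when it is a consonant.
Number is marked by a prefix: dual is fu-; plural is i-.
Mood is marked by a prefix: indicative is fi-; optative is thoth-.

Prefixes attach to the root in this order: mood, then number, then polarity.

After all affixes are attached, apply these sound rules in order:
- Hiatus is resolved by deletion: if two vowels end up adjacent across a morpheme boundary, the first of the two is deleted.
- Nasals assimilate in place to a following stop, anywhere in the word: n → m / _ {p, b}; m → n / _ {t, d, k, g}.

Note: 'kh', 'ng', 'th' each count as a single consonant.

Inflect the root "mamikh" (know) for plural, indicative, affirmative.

ifimamikh

Attach mood indicative fi- → fimamikh.
Attach number plural i- → ifimamikh.
Attach polarity affirmative e- (before vowel 'i') → eifimamikh.
Apply vowel deletion: eifimamikh → ifimamikh.
Nasal assimilation: no change.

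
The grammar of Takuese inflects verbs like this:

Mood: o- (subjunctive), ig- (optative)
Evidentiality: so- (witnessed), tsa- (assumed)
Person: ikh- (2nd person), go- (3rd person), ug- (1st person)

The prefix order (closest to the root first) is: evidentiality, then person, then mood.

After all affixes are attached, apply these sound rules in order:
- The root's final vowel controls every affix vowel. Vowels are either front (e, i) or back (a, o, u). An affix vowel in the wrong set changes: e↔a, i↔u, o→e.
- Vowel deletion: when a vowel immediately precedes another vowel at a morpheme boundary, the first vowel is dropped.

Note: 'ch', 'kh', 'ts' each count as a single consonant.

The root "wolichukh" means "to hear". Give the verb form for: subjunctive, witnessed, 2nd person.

ukhsowolichukh

Attach evidentiality witnessed so- → sowolichukh.
Attach person 2nd person ikh- → ikhsowolichukh.
Attach mood subjunctive o- → oikhsowolichukh.
Apply vowel harmony: oikhsowolichukh → oukhsowolichukh.
Apply vowel deletion: oukhsowolichukh → ukhsowolichukh.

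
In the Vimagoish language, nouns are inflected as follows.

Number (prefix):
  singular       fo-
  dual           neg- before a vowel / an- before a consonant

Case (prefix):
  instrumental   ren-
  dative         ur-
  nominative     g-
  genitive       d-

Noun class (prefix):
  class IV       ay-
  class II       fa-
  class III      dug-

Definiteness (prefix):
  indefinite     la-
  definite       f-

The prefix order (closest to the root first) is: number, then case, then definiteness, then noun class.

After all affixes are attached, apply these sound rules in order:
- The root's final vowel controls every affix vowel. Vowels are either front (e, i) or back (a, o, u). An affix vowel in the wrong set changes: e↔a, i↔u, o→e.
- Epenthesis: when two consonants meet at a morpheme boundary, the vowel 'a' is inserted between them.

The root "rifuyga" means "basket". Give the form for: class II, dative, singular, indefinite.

Attach number singular fo- → forifuyga.
Attach case dative ur- → urforifuyga.
Attach definiteness indefinite la- → laurforifuyga.
Attach noun class class II fa- → falaurforifuyga.
Vowel harmony: no change.
Apply epenthesis: falaurforifuyga → falauraforifuyga.

falauraforifuyga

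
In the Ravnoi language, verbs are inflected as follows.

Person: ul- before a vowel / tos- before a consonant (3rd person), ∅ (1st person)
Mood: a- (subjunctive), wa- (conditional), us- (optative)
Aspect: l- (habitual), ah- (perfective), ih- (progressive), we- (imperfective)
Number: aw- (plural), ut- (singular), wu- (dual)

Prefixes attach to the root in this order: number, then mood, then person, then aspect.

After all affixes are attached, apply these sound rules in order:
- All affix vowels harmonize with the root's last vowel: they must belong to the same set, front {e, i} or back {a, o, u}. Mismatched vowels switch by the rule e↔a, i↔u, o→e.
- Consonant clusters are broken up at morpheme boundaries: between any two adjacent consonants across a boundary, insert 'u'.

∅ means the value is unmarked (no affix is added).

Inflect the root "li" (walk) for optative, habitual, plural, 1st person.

Attach number plural aw- → awli.
Attach mood optative us- → usawli.
person = 1st person: zero marking, form stays usawli.
Attach aspect habitual l- → lusawli.
Apply vowel harmony: lusawli → lisewli.
Apply epenthesis: lisewli → lisewuli.

lisewuli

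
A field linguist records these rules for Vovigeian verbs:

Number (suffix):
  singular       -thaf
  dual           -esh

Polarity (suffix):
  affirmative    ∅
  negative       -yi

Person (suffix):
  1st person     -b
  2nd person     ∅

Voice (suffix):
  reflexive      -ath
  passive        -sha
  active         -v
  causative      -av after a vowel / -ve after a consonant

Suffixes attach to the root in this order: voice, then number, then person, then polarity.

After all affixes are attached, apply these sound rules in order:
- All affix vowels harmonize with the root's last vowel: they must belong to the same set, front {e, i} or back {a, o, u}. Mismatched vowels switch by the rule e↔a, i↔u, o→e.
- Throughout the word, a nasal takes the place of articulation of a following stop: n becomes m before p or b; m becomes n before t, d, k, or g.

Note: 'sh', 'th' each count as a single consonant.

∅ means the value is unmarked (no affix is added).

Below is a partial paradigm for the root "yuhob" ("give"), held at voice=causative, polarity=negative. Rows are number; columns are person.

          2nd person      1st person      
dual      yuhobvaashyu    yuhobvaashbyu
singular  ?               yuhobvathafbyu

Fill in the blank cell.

yuhobvathafyu

Attach voice causative -ve (after consonant 'b') → yuhobve.
Attach number singular -thaf → yuhobvethaf.
person = 2nd person: zero marking, form stays yuhobvethaf.
Attach polarity negative -yi → yuhobvethafyi.
Apply vowel harmony: yuhobvethafyi → yuhobvathafyu.
Nasal assimilation: no change.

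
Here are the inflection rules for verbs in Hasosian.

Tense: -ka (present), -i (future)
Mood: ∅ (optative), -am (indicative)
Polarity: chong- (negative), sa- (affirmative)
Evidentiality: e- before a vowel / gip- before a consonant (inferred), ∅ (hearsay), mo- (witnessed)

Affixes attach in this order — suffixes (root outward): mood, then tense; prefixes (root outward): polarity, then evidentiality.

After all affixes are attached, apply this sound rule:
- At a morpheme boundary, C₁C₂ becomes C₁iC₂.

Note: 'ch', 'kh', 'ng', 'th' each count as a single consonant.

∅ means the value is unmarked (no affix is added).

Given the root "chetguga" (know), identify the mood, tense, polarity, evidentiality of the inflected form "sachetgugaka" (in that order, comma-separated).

Segment: sa-chetguga-ka.
mood: ∅ → optative.
tense: -ka → present.
polarity: sa- → affirmative.
evidentiality: ∅ → hearsay.

optative, present, affirmative, hearsay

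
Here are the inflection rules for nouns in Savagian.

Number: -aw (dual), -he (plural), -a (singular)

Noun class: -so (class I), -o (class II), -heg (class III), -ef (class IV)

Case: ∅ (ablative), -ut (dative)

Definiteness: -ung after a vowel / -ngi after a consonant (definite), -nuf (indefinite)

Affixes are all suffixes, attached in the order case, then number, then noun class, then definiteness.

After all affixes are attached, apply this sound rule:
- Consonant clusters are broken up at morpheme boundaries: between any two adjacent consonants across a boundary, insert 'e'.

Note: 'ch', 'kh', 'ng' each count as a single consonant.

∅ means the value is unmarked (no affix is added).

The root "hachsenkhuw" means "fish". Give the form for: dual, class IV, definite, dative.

hachsenkhuwutawefengi

Attach case dative -ut → hachsenkhuwut.
Attach number dual -aw → hachsenkhuwutaw.
Attach noun class class IV -ef → hachsenkhuwutawef.
Attach definiteness definite -ngi (after consonant 'f') → hachsenkhuwutawefngi.
Apply epenthesis: hachsenkhuwutawefngi → hachsenkhuwutawefengi.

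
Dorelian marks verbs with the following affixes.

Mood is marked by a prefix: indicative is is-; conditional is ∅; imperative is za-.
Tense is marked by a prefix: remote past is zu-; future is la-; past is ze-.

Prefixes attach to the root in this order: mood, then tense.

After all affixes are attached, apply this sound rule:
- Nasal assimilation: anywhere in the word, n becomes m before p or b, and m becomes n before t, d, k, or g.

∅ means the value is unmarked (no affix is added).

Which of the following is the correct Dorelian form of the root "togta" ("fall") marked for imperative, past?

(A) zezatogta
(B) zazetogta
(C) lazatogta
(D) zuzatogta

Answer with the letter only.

Attach mood imperative za- → zatogta.
Attach tense past ze- → zezatogta.
Nasal assimilation: no change.
So the correct form is zezatogta, option (A).
(B) zazetogta is wrong: it has the affixes in the wrong order.
(D) zuzatogta is wrong: it uses remote past instead of past for tense.
(C) lazatogta is wrong: it uses future instead of past for tense.

A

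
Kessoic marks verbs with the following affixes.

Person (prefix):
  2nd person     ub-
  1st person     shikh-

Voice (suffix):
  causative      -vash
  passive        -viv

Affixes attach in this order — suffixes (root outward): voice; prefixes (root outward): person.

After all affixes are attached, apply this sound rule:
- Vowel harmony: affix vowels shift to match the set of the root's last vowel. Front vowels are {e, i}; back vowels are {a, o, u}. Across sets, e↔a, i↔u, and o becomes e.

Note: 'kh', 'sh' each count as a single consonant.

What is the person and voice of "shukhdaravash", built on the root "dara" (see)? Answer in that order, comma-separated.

1st person, causative

Segment: shikh-dara-vash.
person: shikh- → 1st person.
voice: -vash → causative.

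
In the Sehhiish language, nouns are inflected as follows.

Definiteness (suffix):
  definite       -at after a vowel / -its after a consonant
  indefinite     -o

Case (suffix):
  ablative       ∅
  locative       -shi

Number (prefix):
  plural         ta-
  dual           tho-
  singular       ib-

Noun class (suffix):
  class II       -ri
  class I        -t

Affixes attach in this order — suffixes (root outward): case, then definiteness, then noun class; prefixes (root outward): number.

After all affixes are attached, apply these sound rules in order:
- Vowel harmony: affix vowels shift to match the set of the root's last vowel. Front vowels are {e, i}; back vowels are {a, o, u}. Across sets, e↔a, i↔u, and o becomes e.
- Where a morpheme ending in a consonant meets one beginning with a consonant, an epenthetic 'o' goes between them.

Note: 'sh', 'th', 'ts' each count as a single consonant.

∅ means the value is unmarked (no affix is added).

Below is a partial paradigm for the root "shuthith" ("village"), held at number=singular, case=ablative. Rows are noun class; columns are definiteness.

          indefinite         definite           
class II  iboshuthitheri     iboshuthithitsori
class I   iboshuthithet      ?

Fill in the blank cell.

Attach number singular ib- → ibshuthith.
case = ablative: zero marking, form stays ibshuthith.
Attach definiteness definite -its (after consonant 'th') → ibshuthithits.
Attach noun class class I -t → ibshuthithitst.
Vowel harmony: no change.
Apply epenthesis: ibshuthithitst → iboshuthithitsot.

iboshuthithitsot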